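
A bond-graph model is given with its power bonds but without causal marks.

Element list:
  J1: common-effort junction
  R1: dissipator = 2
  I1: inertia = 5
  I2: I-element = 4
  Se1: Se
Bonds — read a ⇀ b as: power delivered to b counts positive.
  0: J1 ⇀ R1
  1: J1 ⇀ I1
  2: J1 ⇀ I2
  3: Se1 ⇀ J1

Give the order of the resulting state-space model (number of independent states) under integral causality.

#3 stroke at J1  (Se1 fixes effort; stroke away)
#0 stroke at R1  (J1: bond 3 brought effort, rest push out)
#1 stroke at I1  (J1: bond 3 brought effort, rest push out)
#2 stroke at I2  (J1: bond 3 brought effort, rest push out)

2  (I1, I2 all integral)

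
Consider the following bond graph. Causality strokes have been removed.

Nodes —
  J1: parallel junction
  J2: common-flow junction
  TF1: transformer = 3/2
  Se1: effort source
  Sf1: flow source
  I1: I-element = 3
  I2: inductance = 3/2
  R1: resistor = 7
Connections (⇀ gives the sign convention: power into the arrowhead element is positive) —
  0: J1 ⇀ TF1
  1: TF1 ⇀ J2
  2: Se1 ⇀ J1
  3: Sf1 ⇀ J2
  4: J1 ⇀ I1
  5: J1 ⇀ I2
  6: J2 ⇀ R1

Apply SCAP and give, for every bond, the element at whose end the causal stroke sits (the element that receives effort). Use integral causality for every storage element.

β2 |J1  (Se1: effort source, stroke at far end)
β3 |Sf1  (Sf1 fixes flow; stroke at Sf1)
β0 |TF1  (J1 effort already set via bond 2)
β4 |I1  (J1: bond 2 brought effort, rest push out)
β5 |I2  (J1: bond 2 brought effort, rest push out)
β1 |J2  (1-jn J2 has f-setter on 3)
β6 |J2  (common-f at J2 fixed by 3)

#0 →TF1
#1 →J2
#2 →J1
#3 →Sf1
#4 →I1
#5 →I2
#6 →J2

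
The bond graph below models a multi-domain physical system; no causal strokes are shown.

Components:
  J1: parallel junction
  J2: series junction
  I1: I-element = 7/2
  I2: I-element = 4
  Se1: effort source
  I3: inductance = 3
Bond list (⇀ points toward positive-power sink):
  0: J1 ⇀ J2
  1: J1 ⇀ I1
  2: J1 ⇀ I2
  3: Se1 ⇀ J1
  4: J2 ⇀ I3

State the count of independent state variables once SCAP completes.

3  (I1, I2, I3 all integral)

#3 stroke at J1  (Se1: effort source, stroke at far end)
#0 stroke at J2  (common-e at J1 fixed by 3)
#1 stroke at I1  (0-jn J1 has e-setter on 3)
#2 stroke at I2  (J1: bond 3 brought effort, rest push out)
#4 stroke at I3  (J2: last free bond brings flow in)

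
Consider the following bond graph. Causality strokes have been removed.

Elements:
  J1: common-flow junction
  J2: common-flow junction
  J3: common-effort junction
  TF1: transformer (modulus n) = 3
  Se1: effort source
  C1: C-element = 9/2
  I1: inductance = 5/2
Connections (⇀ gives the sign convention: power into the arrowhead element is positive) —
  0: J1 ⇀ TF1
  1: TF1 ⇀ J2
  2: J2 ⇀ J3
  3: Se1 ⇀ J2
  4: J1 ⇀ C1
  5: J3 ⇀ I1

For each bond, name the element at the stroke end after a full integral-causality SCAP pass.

β3 stroke at J2  (Se1 (Se) sets effort on bond)
β4 stroke at J1  (prefer integral on C1)
β0 stroke at TF1  (J1: last free bond brings flow in)
β1 stroke at J2  (TF1: transformer flips bond 0)
β2 stroke at J3  (only one flow-in slot at J2)
β5 stroke at I1  (J3: bond 2 brought effort, rest push out)

#0 →TF1
#1 →J2
#2 →J3
#3 →J2
#4 →J1
#5 →I1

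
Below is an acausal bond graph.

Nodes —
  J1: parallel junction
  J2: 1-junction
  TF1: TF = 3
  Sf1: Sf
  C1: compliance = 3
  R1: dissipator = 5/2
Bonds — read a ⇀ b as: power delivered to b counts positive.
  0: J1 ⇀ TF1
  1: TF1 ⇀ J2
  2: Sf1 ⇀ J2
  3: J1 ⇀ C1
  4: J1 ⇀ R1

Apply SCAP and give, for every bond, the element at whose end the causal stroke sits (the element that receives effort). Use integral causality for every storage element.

β2 stroke→Sf1  (Sf1 (Sf) sets flow on bond)
β1 stroke→J2  (1-jn J2 has f-setter on 2)
β0 stroke→TF1  (TF1 one-in-one-out from 1)
β3 stroke→J1  (C1: C, integral causality)
β4 stroke→R1  (J1: bond 3 brought effort, rest push out)

#0 stroke at TF1
#1 stroke at J2
#2 stroke at Sf1
#3 stroke at J1
#4 stroke at R1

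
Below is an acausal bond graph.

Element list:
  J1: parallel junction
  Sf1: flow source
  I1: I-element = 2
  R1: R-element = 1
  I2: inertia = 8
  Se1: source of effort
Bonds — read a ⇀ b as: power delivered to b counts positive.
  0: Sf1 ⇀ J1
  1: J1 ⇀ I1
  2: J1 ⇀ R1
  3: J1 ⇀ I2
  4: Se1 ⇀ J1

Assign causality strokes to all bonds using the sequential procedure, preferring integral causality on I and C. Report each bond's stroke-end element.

β0 |Sf1
β1 |I1
β2 |R1
β3 |I2
β4 |J1

#0 →Sf1  (Sf1: flow source, stroke at near end)
#4 →J1  (Se1: effort source, stroke at far end)
#1 →I1  (common-e at J1 fixed by 4)
#2 →R1  (common-e at J1 fixed by 4)
#3 →I2  (J1: bond 4 brought effort, rest push out)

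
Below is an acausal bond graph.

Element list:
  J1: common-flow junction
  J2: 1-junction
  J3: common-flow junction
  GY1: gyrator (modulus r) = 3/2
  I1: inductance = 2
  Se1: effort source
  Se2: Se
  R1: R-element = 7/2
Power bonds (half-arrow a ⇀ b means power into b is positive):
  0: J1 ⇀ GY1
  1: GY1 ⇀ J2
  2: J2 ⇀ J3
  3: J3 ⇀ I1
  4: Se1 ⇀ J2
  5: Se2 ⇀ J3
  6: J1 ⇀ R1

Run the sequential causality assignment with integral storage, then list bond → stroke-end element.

β0 stroke at J1
β1 stroke at J2
β2 stroke at J3
β3 stroke at I1
β4 stroke at J2
β5 stroke at J3
β6 stroke at R1

#4 →J2  (Se1 fixes effort; stroke away)
#5 →J3  (source Se2 imposes e)
#3 →I1  (I1 outputs flow p/I1)
#2 →J3  (common-f at J3 fixed by 3)
#1 →J2  (1-jn J2 has f-setter on 2)
#0 →J1  (GY GY1: same side as bond 1)
#6 →R1  (J1 needs exactly one f-in)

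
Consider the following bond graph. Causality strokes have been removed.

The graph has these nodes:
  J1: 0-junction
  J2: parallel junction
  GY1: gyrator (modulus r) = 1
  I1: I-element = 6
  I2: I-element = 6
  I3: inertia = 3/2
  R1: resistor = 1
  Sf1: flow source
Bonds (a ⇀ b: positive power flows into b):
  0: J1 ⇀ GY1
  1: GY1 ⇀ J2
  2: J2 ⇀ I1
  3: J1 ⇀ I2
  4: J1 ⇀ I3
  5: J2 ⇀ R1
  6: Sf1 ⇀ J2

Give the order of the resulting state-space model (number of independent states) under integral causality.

3  (I1, I2, I3 all integral)

β6 |Sf1  (Sf1: flow source, stroke at near end)
β2 |I1  (I1 integral (f out))
β3 |I2  (I2: I, integral causality)
β4 |I3  (prefer integral on I3)
β0 |J1  (J1: last free bond brings effort in)
β1 |J2  (GY1 both-in/both-out from 0)
β5 |R1  (0-jn J2 has e-setter on 1)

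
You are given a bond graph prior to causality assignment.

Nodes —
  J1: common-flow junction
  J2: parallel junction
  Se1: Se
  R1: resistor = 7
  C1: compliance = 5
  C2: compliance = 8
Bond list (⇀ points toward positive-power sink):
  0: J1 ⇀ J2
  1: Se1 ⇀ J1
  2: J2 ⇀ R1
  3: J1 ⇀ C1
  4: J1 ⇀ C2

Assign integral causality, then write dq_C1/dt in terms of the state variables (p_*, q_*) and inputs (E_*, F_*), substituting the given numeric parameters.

b1 →J1  (Se1 fixes effort; stroke away)
b3 →J1  (C1: C, integral causality)
b4 →J1  (prefer integral on C2)
b0 →J2  (J1 needs exactly one f-in)
b2 →R1  (J2 effort already set via bond 0)

dq_C1/dt = E_Se1/7 - q_C1/35 - q_C2/56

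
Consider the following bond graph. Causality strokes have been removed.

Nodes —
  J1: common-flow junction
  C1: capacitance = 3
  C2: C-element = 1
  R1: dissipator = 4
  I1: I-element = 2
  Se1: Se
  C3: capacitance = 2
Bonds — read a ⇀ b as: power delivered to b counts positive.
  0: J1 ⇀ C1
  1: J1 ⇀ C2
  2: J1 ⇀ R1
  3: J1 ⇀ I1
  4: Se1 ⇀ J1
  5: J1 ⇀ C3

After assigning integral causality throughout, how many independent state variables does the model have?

4  (C1, C2, C3, I1 all integral)

bond 4 →J1  (Se1 fixes effort; stroke away)
bond 0 →J1  (C1: C, integral causality)
bond 1 →J1  (C2: C, integral causality)
bond 3 →I1  (prefer integral on I1)
bond 2 →J1  (1-jn J1 has f-setter on 3)
bond 5 →J1  (J1 flow already set via bond 3)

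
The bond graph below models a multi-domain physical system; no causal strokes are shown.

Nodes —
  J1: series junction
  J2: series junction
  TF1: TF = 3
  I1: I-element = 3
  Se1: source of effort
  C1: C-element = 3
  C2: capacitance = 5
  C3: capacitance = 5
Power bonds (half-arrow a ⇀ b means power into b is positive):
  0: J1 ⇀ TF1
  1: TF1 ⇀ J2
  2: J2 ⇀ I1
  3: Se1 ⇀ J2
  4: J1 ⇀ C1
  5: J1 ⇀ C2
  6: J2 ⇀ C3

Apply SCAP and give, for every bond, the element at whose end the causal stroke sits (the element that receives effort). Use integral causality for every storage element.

#0 stroke→TF1
#1 stroke→J2
#2 stroke→I1
#3 stroke→J2
#4 stroke→J1
#5 stroke→J1
#6 stroke→J2

β3 stroke at J2  (Se1 fixes effort; stroke away)
β2 stroke at I1  (I1: I, integral causality)
β1 stroke at J2  (J2 flow already set via bond 2)
β6 stroke at J2  (1-jn J2 has f-setter on 2)
β0 stroke at TF1  (through TF1, causality passes straight; one stroke at TF1)
β4 stroke at J1  (1-jn J1 has f-setter on 0)
β5 stroke at J1  (common-f at J1 fixed by 0)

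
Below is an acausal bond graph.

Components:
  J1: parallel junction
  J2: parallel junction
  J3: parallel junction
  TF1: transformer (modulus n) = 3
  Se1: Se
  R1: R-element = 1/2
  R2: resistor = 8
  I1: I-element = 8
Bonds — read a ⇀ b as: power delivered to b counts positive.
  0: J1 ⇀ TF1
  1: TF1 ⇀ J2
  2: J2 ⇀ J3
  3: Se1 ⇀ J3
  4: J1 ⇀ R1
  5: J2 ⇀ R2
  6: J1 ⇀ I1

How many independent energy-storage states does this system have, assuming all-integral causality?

1  (I1 all integral)

#3 →J3  (Se1 fixes effort; stroke away)
#2 →J2  (0-jn J3 has e-setter on 3)
#1 →TF1  (J2: bond 2 brought effort, rest push out)
#5 →R2  (0-jn J2 has e-setter on 2)
#0 →J1  (TF TF1: opposite of bond 1)
#4 →R1  (J1: bond 0 brought effort, rest push out)
#6 →I1  (J1 effort already set via bond 0)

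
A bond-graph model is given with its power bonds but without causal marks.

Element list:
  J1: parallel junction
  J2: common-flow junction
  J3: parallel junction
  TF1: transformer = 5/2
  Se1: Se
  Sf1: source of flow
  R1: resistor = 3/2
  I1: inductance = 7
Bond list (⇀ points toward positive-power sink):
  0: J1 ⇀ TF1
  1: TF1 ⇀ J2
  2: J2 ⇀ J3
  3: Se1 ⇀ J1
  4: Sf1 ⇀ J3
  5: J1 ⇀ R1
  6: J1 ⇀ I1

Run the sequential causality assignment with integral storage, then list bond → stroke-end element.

bond 0 →TF1
bond 1 →J2
bond 2 →J3
bond 3 →J1
bond 4 →Sf1
bond 5 →R1
bond 6 →I1

bond 3 stroke at J1  (source Se1 imposes e)
bond 4 stroke at Sf1  (Sf1 (Sf) sets flow on bond)
bond 0 stroke at TF1  (0-jn J1 has e-setter on 3)
bond 5 stroke at R1  (J1: bond 3 brought effort, rest push out)
bond 6 stroke at I1  (J1 effort already set via bond 3)
bond 2 stroke at J3  (only one effort-in slot at J3)
bond 1 stroke at J2  (TF TF1: opposite of bond 0)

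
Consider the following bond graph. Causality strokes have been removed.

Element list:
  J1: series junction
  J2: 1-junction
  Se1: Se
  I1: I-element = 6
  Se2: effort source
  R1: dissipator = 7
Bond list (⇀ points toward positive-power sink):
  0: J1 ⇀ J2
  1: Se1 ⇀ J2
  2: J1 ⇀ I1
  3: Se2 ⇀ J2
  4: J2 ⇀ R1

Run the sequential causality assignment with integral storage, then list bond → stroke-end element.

#1 stroke→J2  (Se1 (Se) sets effort on bond)
#3 stroke→J2  (Se2 fixes effort; stroke away)
#2 stroke→I1  (I1 outputs flow p/I1)
#0 stroke→J1  (common-f at J1 fixed by 2)
#4 stroke→J2  (1-jn J2 has f-setter on 0)

β0 |J1
β1 |J2
β2 |I1
β3 |J2
β4 |J2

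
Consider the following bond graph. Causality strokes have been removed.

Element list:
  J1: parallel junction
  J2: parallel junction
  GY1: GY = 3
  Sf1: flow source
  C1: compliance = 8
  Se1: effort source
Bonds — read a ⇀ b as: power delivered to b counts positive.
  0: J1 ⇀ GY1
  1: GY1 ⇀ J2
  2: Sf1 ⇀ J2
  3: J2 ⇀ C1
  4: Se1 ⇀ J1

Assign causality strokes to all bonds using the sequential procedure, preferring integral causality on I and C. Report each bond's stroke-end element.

β0 stroke→GY1
β1 stroke→GY1
β2 stroke→Sf1
β3 stroke→J2
β4 stroke→J1

bond 2 stroke→Sf1  (Sf1 fixes flow; stroke at Sf1)
bond 4 stroke→J1  (source Se1 imposes e)
bond 0 stroke→GY1  (common-e at J1 fixed by 4)
bond 1 stroke→GY1  (through GY1, causality inverts; strokes same side of GY1)
bond 3 stroke→J2  (closing 0-jn rule on J2)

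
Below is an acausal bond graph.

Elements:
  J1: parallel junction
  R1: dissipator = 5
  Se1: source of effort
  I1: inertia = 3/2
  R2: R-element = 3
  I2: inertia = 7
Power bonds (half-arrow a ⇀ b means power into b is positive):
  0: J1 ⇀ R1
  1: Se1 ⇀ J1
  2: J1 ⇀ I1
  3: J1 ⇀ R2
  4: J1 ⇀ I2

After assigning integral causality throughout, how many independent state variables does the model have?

β1 stroke→J1  (Se1 (Se) sets effort on bond)
β0 stroke→R1  (J1: bond 1 brought effort, rest push out)
β2 stroke→I1  (0-jn J1 has e-setter on 1)
β3 stroke→R2  (J1 effort already set via bond 1)
β4 stroke→I2  (J1 effort already set via bond 1)

2  (I1, I2 all integral)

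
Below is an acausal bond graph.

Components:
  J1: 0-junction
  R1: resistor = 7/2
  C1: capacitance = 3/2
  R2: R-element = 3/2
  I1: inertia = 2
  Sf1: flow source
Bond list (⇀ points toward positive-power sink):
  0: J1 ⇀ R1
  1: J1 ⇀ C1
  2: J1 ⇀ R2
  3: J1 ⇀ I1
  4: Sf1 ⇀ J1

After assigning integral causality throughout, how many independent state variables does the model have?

b4 stroke at Sf1  (Sf1: flow source, stroke at near end)
b1 stroke at J1  (prefer integral on C1)
b0 stroke at R1  (J1: bond 1 brought effort, rest push out)
b2 stroke at R2  (0-jn J1 has e-setter on 1)
b3 stroke at I1  (J1 effort already set via bond 1)

2  (C1, I1 all integral)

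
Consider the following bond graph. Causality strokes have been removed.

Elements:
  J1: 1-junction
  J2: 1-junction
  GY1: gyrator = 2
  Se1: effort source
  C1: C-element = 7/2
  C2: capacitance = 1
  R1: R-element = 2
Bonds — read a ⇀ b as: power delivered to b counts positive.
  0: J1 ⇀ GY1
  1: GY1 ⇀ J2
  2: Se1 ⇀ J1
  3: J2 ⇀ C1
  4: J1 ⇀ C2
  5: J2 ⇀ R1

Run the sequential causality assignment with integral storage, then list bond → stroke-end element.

#2 stroke at J1  (Se1: effort source, stroke at far end)
#3 stroke at J2  (C1: C, integral causality)
#4 stroke at J1  (C2 integral (e out))
#0 stroke at GY1  (J1 needs exactly one f-in)
#1 stroke at GY1  (GY1 both-in/both-out from 0)
#5 stroke at J2  (1-jn J2 has f-setter on 1)

bond 0 →GY1
bond 1 →GY1
bond 2 →J1
bond 3 →J2
bond 4 →J1
bond 5 →J2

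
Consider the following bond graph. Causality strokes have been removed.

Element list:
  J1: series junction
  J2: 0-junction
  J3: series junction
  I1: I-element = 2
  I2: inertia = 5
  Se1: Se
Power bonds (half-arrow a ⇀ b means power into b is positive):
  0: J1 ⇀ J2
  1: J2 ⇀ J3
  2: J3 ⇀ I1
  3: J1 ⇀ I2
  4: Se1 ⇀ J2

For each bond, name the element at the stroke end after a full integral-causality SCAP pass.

b0 |J1
b1 |J3
b2 |I1
b3 |I2
b4 |J2

b4 stroke→J2  (source Se1 imposes e)
b0 stroke→J1  (J2: bond 4 brought effort, rest push out)
b1 stroke→J3  (common-e at J2 fixed by 4)
b2 stroke→I1  (closing 1-jn rule on J3)
b3 stroke→I2  (J1 needs exactly one f-in)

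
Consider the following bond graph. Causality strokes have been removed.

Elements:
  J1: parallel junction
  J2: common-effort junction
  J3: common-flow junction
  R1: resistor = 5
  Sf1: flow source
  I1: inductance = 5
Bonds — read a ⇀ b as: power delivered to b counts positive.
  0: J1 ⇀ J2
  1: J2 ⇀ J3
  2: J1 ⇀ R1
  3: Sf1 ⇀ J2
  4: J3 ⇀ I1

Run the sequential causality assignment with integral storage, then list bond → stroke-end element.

b3 stroke at Sf1  (Sf1 (Sf) sets flow on bond)
b4 stroke at I1  (I1 outputs flow p/I1)
b1 stroke at J3  (J3 flow already set via bond 4)
b0 stroke at J2  (J2 needs exactly one e-in)
b2 stroke at J1  (closing 0-jn rule on J1)

β0 →J2
β1 →J3
β2 →J1
β3 →Sf1
β4 →I1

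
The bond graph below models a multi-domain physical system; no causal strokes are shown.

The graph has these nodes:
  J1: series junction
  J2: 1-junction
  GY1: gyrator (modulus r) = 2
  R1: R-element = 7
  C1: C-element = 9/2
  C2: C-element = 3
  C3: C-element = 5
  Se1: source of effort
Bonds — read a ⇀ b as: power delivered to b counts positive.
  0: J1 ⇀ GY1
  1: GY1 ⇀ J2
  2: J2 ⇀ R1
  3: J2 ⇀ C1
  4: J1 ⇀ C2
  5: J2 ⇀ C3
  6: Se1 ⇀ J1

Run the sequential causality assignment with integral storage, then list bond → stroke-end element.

b0 stroke at GY1
b1 stroke at GY1
b2 stroke at J2
b3 stroke at J2
b4 stroke at J1
b5 stroke at J2
b6 stroke at J1

b6 |J1  (Se1: effort source, stroke at far end)
b3 |J2  (C1 integral (e out))
b4 |J1  (prefer integral on C2)
b0 |GY1  (J1: last free bond brings flow in)
b1 |GY1  (GY1 both-in/both-out from 0)
b2 |J2  (J2 flow already set via bond 1)
b5 |J2  (common-f at J2 fixed by 1)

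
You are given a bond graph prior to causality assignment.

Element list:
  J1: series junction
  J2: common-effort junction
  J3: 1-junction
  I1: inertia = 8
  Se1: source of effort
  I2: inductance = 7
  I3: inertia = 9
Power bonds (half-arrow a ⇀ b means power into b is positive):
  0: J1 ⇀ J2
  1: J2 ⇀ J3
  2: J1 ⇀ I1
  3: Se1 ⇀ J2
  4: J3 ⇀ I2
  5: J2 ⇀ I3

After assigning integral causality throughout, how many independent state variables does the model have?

β3 |J2  (Se1 (Se) sets effort on bond)
β0 |J1  (J2: bond 3 brought effort, rest push out)
β1 |J3  (J2: bond 3 brought effort, rest push out)
β5 |I3  (J2: bond 3 brought effort, rest push out)
β4 |I2  (J3: last free bond brings flow in)
β2 |I1  (only one flow-in slot at J1)

3  (I1, I2, I3 all integral)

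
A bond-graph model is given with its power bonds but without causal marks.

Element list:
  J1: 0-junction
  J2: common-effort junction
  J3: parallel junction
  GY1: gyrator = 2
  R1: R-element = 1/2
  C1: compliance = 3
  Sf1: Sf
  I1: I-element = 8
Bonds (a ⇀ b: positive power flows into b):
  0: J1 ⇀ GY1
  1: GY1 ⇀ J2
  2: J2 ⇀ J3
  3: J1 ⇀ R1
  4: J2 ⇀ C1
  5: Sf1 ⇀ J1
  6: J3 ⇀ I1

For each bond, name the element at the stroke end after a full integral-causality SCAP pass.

b5 stroke at Sf1  (Sf1 fixes flow; stroke at Sf1)
b4 stroke at J2  (C1 outputs effort q/C1)
b1 stroke at GY1  (J2: bond 4 brought effort, rest push out)
b2 stroke at J3  (J2 effort already set via bond 4)
b6 stroke at I1  (0-jn J3 has e-setter on 2)
b0 stroke at GY1  (through GY1, causality inverts; strokes same side of GY1)
b3 stroke at J1  (J1: last free bond brings effort in)

bond 0 stroke→GY1
bond 1 stroke→GY1
bond 2 stroke→J3
bond 3 stroke→J1
bond 4 stroke→J2
bond 5 stroke→Sf1
bond 6 stroke→I1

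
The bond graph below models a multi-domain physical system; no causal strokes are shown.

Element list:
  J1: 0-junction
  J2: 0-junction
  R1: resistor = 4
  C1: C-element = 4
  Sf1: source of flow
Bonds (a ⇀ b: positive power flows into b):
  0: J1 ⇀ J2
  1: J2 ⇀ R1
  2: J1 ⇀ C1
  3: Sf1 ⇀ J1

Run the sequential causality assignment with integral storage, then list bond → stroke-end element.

bond 0 stroke at J2
bond 1 stroke at R1
bond 2 stroke at J1
bond 3 stroke at Sf1

β3 →Sf1  (Sf1 (Sf) sets flow on bond)
β2 →J1  (C1 outputs effort q/C1)
β0 →J2  (J1: bond 2 brought effort, rest push out)
β1 →R1  (common-e at J2 fixed by 0)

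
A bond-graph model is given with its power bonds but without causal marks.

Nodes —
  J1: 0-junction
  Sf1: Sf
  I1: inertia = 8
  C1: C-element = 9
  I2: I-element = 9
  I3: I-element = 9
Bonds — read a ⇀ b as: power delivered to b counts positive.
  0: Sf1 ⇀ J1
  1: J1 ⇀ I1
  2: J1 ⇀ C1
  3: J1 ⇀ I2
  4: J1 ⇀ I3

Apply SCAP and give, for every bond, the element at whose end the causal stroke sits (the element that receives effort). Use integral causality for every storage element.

β0 stroke→Sf1  (Sf1 (Sf) sets flow on bond)
β1 stroke→I1  (prefer integral on I1)
β2 stroke→J1  (C1 integral (e out))
β3 stroke→I2  (common-e at J1 fixed by 2)
β4 stroke→I3  (J1: bond 2 brought effort, rest push out)

β0 stroke at Sf1
β1 stroke at I1
β2 stroke at J1
β3 stroke at I2
β4 stroke at I3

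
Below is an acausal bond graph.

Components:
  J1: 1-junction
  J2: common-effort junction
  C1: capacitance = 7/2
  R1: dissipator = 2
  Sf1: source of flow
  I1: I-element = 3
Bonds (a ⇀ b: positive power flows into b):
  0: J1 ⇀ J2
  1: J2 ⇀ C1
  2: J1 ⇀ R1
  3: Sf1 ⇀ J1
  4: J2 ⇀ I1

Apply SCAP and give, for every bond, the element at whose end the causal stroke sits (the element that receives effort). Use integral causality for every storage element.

#3 |Sf1  (Sf1: flow source, stroke at near end)
#0 |J1  (J1: bond 3 brought flow, rest push out)
#2 |J1  (J1: bond 3 brought flow, rest push out)
#1 |J2  (C1 outputs effort q/C1)
#4 |I1  (0-jn J2 has e-setter on 1)

β0 stroke at J1
β1 stroke at J2
β2 stroke at J1
β3 stroke at Sf1
β4 stroke at I1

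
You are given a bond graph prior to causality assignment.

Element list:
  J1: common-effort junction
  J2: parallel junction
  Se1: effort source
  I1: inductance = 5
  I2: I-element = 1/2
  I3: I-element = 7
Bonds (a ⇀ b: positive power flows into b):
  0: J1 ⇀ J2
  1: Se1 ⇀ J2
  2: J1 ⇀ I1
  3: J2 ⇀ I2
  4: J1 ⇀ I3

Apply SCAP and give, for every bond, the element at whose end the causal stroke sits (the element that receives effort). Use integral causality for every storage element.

β1 →J2  (Se1 fixes effort; stroke away)
β0 →J1  (0-jn J2 has e-setter on 1)
β3 →I2  (0-jn J2 has e-setter on 1)
β2 →I1  (0-jn J1 has e-setter on 0)
β4 →I3  (0-jn J1 has e-setter on 0)

β0 →J1
β1 →J2
β2 →I1
β3 →I2
β4 →I3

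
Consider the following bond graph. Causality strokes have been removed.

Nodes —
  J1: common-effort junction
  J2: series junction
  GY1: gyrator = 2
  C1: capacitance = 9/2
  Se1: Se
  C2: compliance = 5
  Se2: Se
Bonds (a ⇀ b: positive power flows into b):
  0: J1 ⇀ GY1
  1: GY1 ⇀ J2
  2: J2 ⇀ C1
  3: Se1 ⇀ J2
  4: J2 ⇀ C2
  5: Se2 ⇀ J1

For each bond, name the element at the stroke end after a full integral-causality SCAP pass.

#3 →J2  (source Se1 imposes e)
#5 →J1  (source Se2 imposes e)
#0 →GY1  (0-jn J1 has e-setter on 5)
#1 →GY1  (GY GY1: same side as bond 0)
#2 →J2  (1-jn J2 has f-setter on 1)
#4 →J2  (1-jn J2 has f-setter on 1)

β0 stroke at GY1
β1 stroke at GY1
β2 stroke at J2
β3 stroke at J2
β4 stroke at J2
β5 stroke at J1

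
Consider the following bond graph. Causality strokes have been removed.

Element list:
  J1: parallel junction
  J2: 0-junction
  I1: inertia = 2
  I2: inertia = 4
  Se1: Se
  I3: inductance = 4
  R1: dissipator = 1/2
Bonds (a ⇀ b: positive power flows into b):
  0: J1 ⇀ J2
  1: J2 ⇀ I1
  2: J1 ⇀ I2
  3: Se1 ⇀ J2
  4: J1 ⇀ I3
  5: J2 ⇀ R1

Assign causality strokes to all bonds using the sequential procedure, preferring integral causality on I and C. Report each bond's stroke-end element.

β0 stroke→J1
β1 stroke→I1
β2 stroke→I2
β3 stroke→J2
β4 stroke→I3
β5 stroke→R1

#3 →J2  (Se1 (Se) sets effort on bond)
#0 →J1  (J2: bond 3 brought effort, rest push out)
#1 →I1  (J2: bond 3 brought effort, rest push out)
#5 →R1  (J2: bond 3 brought effort, rest push out)
#2 →I2  (J1: bond 0 brought effort, rest push out)
#4 →I3  (J1: bond 0 brought effort, rest push out)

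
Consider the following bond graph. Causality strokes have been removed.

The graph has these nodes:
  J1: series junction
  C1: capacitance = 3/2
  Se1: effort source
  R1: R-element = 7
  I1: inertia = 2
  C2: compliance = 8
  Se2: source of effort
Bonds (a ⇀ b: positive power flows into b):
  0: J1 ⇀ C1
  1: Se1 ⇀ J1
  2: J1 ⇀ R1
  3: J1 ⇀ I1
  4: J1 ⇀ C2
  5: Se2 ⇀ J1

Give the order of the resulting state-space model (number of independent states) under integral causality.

bond 1 |J1  (Se1 fixes effort; stroke away)
bond 5 |J1  (Se2 fixes effort; stroke away)
bond 0 |J1  (C1 outputs effort q/C1)
bond 3 |I1  (prefer integral on I1)
bond 2 |J1  (J1: bond 3 brought flow, rest push out)
bond 4 |J1  (1-jn J1 has f-setter on 3)

3  (C1, C2, I1 all integral)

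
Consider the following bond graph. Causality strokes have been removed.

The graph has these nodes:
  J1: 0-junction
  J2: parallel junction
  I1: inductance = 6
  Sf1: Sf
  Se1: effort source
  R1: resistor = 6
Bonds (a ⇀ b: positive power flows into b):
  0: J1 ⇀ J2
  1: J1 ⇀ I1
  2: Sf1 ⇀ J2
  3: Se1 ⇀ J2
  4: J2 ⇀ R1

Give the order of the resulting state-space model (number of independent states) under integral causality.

β2 stroke at Sf1  (Sf1 (Sf) sets flow on bond)
β3 stroke at J2  (source Se1 imposes e)
β0 stroke at J1  (common-e at J2 fixed by 3)
β4 stroke at R1  (common-e at J2 fixed by 3)
β1 stroke at I1  (common-e at J1 fixed by 0)

1  (I1 all integral)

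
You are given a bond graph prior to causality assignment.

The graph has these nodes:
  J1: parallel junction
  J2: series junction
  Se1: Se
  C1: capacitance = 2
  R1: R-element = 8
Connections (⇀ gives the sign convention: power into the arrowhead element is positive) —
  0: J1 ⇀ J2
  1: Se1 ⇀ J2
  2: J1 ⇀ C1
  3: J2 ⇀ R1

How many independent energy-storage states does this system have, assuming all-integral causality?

bond 1 →J2  (source Se1 imposes e)
bond 2 →J1  (C1 integral (e out))
bond 0 →J2  (0-jn J1 has e-setter on 2)
bond 3 →R1  (J2: last free bond brings flow in)

1  (C1 all integral)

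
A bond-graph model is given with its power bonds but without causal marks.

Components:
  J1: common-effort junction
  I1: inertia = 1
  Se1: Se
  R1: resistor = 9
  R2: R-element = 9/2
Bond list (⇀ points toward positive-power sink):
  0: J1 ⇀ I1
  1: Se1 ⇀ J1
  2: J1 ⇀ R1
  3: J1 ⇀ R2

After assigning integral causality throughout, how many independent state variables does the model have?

1  (I1 all integral)

b1 |J1  (source Se1 imposes e)
b0 |I1  (J1: bond 1 brought effort, rest push out)
b2 |R1  (0-jn J1 has e-setter on 1)
b3 |R2  (0-jn J1 has e-setter on 1)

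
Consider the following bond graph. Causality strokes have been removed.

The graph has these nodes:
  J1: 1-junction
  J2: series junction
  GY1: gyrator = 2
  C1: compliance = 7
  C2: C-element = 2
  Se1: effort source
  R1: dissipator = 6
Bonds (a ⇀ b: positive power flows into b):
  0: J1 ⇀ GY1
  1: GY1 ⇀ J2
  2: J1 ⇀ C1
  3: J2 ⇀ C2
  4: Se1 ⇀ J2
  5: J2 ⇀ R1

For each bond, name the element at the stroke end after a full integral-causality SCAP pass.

b4 stroke at J2  (Se1 (Se) sets effort on bond)
b2 stroke at J1  (prefer integral on C1)
b0 stroke at GY1  (J1: last free bond brings flow in)
b1 stroke at GY1  (GY1 both-in/both-out from 0)
b3 stroke at J2  (1-jn J2 has f-setter on 1)
b5 stroke at J2  (J2: bond 1 brought flow, rest push out)

bond 0 →GY1
bond 1 →GY1
bond 2 →J1
bond 3 →J2
bond 4 →J2
bond 5 →J2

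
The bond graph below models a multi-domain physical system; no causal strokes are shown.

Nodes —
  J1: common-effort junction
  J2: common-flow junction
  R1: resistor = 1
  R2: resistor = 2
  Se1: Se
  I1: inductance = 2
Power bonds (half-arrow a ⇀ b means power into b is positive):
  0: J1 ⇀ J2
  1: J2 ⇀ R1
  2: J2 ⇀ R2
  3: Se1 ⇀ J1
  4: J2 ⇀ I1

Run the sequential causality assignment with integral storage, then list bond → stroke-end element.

bond 0 stroke→J2
bond 1 stroke→J2
bond 2 stroke→J2
bond 3 stroke→J1
bond 4 stroke→I1

b3 →J1  (Se1 (Se) sets effort on bond)
b0 →J2  (0-jn J1 has e-setter on 3)
b4 →I1  (prefer integral on I1)
b1 →J2  (J2: bond 4 brought flow, rest push out)
b2 →J2  (1-jn J2 has f-setter on 4)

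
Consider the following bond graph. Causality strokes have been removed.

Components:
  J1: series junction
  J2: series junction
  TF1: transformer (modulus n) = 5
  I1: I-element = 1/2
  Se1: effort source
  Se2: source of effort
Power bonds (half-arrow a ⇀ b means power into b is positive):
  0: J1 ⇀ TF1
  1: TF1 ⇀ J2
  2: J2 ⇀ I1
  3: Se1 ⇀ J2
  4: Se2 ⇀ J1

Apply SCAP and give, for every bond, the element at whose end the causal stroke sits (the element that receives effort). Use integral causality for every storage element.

β0 stroke→TF1
β1 stroke→J2
β2 stroke→I1
β3 stroke→J2
β4 stroke→J1

b3 →J2  (Se1: effort source, stroke at far end)
b4 →J1  (Se2: effort source, stroke at far end)
b0 →TF1  (J1 needs exactly one f-in)
b1 →J2  (TF TF1: opposite of bond 0)
b2 →I1  (closing 1-jn rule on J2)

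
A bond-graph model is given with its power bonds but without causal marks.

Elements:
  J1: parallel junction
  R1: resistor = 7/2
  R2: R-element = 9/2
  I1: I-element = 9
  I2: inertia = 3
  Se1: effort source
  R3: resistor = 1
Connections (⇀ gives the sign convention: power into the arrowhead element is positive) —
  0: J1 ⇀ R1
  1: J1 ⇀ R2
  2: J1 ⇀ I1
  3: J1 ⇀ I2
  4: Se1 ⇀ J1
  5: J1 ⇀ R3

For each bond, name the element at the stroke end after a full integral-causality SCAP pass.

b0 stroke at R1
b1 stroke at R2
b2 stroke at I1
b3 stroke at I2
b4 stroke at J1
b5 stroke at R3

β4 →J1  (Se1 fixes effort; stroke away)
β0 →R1  (0-jn J1 has e-setter on 4)
β1 →R2  (J1 effort already set via bond 4)
β2 →I1  (common-e at J1 fixed by 4)
β3 →I2  (common-e at J1 fixed by 4)
β5 →R3  (0-jn J1 has e-setter on 4)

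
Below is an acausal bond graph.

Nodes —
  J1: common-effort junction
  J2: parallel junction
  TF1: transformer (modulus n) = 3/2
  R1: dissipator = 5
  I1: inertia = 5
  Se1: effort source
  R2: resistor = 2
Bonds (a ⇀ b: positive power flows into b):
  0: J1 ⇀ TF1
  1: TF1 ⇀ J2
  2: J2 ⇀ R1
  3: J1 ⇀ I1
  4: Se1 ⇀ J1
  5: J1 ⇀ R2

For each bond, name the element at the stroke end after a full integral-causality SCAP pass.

#0 |TF1
#1 |J2
#2 |R1
#3 |I1
#4 |J1
#5 |R2

β4 |J1  (Se1: effort source, stroke at far end)
β0 |TF1  (J1 effort already set via bond 4)
β3 |I1  (J1: bond 4 brought effort, rest push out)
β5 |R2  (0-jn J1 has e-setter on 4)
β1 |J2  (TF1 one-in-one-out from 0)
β2 |R1  (0-jn J2 has e-setter on 1)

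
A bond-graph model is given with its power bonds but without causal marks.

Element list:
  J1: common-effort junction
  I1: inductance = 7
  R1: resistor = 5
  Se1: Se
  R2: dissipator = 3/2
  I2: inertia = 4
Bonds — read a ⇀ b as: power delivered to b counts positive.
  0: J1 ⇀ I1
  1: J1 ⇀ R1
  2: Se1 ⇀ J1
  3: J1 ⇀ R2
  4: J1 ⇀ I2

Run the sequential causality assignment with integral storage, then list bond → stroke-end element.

b2 stroke at J1  (Se1 fixes effort; stroke away)
b0 stroke at I1  (common-e at J1 fixed by 2)
b1 stroke at R1  (J1 effort already set via bond 2)
b3 stroke at R2  (0-jn J1 has e-setter on 2)
b4 stroke at I2  (J1: bond 2 brought effort, rest push out)

β0 stroke→I1
β1 stroke→R1
β2 stroke→J1
β3 stroke→R2
β4 stroke→I2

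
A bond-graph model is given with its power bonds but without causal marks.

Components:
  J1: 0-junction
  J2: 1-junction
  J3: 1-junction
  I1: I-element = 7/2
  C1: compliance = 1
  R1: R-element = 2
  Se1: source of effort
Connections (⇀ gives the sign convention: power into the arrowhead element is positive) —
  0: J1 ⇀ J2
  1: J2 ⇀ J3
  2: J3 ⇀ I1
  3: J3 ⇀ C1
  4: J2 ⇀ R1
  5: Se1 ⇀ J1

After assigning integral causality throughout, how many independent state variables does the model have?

β5 →J1  (Se1: effort source, stroke at far end)
β0 →J2  (J1: bond 5 brought effort, rest push out)
β2 →I1  (I1: I, integral causality)
β1 →J3  (1-jn J3 has f-setter on 2)
β3 →J3  (J3: bond 2 brought flow, rest push out)
β4 →J2  (J2 flow already set via bond 1)

2  (C1, I1 all integral)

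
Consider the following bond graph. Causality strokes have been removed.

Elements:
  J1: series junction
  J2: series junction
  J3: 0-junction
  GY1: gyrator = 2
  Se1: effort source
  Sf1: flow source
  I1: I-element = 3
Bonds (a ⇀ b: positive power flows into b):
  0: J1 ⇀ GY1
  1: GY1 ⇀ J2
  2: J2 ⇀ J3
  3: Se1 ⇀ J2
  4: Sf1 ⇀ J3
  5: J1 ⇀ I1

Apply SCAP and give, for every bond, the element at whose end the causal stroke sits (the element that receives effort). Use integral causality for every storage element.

#0 stroke→J1
#1 stroke→J2
#2 stroke→J3
#3 stroke→J2
#4 stroke→Sf1
#5 stroke→I1

b3 stroke→J2  (source Se1 imposes e)
b4 stroke→Sf1  (source Sf1 imposes f)
b2 stroke→J3  (closing 0-jn rule on J3)
b1 stroke→J2  (1-jn J2 has f-setter on 2)
b0 stroke→J1  (GY GY1: same side as bond 1)
b5 stroke→I1  (J1 needs exactly one f-in)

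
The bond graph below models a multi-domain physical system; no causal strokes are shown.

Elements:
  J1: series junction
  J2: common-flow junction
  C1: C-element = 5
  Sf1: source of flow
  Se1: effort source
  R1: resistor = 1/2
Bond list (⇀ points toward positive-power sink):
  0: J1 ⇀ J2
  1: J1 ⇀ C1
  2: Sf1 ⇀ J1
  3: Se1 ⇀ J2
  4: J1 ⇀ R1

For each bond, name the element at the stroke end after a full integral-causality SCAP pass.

β0 →J1
β1 →J1
β2 →Sf1
β3 →J2
β4 →J1

b2 →Sf1  (Sf1: flow source, stroke at near end)
b3 →J2  (Se1: effort source, stroke at far end)
b0 →J1  (1-jn J1 has f-setter on 2)
b1 →J1  (1-jn J1 has f-setter on 2)
b4 →J1  (J1 flow already set via bond 2)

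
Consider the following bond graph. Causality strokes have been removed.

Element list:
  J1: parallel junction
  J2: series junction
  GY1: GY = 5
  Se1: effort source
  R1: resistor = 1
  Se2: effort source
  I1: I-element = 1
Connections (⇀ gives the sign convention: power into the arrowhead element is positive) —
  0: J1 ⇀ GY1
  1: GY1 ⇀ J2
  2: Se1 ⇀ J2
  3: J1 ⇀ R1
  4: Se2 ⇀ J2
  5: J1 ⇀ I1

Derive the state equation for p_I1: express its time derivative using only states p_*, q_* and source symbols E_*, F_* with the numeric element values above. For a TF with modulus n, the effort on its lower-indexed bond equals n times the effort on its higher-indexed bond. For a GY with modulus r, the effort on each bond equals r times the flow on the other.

β2 |J2  (Se1 (Se) sets effort on bond)
β4 |J2  (Se2 (Se) sets effort on bond)
β1 |GY1  (J2: last free bond brings flow in)
β0 |GY1  (GY GY1: same side as bond 1)
β5 |I1  (I1 integral (f out))
β3 |J1  (J1 needs exactly one e-in)

dp_I1/dt = E_Se1/5 + E_Se2/5 - p_I1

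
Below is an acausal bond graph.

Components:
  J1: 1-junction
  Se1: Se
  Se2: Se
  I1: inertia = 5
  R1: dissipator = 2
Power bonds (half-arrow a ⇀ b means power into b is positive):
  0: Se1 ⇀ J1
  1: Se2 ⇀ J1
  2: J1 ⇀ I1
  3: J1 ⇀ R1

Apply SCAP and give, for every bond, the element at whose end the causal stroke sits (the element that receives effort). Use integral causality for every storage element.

bond 0 →J1
bond 1 →J1
bond 2 →I1
bond 3 →J1

β0 |J1  (source Se1 imposes e)
β1 |J1  (Se2 (Se) sets effort on bond)
β2 |I1  (I1 outputs flow p/I1)
β3 |J1  (J1 flow already set via bond 2)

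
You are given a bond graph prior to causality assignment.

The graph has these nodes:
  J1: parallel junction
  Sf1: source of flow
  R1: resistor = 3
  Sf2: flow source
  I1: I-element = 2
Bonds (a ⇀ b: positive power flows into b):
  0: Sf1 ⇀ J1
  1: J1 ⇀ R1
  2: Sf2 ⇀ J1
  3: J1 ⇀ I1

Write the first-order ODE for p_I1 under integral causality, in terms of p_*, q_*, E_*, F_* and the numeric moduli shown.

b0 stroke at Sf1  (Sf1 (Sf) sets flow on bond)
b2 stroke at Sf2  (Sf2 (Sf) sets flow on bond)
b3 stroke at I1  (I1 integral (f out))
b1 stroke at J1  (J1: last free bond brings effort in)

dp_I1/dt = 3*F_Sf1 + 3*F_Sf2 - 3*p_I1/2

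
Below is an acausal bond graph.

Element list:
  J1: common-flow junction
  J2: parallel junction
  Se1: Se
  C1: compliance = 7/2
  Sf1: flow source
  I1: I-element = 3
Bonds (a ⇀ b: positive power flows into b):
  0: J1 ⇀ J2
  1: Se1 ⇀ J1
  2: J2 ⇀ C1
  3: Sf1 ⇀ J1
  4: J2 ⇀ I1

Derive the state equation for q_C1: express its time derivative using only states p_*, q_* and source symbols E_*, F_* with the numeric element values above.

β1 stroke→J1  (Se1: effort source, stroke at far end)
β3 stroke→Sf1  (Sf1 (Sf) sets flow on bond)
β0 stroke→J1  (1-jn J1 has f-setter on 3)
β2 stroke→J2  (C1 integral (e out))
β4 stroke→I1  (common-e at J2 fixed by 2)

dq_C1/dt = F_Sf1 - p_I1/3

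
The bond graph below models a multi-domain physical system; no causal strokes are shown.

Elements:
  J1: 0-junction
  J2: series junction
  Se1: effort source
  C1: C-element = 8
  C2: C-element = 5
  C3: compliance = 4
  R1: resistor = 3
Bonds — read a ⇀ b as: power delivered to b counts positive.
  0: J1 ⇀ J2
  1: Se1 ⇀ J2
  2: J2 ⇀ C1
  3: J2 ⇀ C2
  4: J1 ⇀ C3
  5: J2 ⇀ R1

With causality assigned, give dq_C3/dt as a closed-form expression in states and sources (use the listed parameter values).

dq_C3/dt = -E_Se1/3 + q_C1/24 + q_C2/15 - q_C3/12

β1 |J2  (source Se1 imposes e)
β2 |J2  (C1 outputs effort q/C1)
β3 |J2  (C2 outputs effort q/C2)
β4 |J1  (prefer integral on C3)
β0 |J2  (common-e at J1 fixed by 4)
β5 |R1  (closing 1-jn rule on J2)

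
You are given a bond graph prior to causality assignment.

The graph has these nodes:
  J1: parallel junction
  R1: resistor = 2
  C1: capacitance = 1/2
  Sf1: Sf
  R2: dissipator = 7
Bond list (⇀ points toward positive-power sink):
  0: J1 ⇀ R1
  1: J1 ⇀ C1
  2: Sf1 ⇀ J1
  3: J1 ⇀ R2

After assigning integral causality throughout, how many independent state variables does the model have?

1  (C1 all integral)

bond 2 |Sf1  (Sf1 (Sf) sets flow on bond)
bond 1 |J1  (C1 outputs effort q/C1)
bond 0 |R1  (J1: bond 1 brought effort, rest push out)
bond 3 |R2  (J1 effort already set via bond 1)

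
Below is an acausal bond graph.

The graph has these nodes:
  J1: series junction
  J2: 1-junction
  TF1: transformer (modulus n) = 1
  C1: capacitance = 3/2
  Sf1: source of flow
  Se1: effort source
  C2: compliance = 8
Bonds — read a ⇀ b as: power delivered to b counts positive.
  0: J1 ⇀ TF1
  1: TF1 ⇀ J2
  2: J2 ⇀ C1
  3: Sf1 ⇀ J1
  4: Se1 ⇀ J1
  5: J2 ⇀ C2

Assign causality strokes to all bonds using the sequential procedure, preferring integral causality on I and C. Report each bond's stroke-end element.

b3 stroke at Sf1  (source Sf1 imposes f)
b4 stroke at J1  (source Se1 imposes e)
b0 stroke at J1  (common-f at J1 fixed by 3)
b1 stroke at TF1  (TF1 one-in-one-out from 0)
b2 stroke at J2  (J2 flow already set via bond 1)
b5 stroke at J2  (1-jn J2 has f-setter on 1)

#0 stroke→J1
#1 stroke→TF1
#2 stroke→J2
#3 stroke→Sf1
#4 stroke→J1
#5 stroke→J2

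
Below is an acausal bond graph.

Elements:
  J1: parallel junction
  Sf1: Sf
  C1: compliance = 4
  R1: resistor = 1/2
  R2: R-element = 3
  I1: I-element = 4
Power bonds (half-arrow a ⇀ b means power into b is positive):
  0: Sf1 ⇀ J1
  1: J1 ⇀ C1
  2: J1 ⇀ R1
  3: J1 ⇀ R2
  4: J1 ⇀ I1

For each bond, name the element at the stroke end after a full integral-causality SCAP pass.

b0 →Sf1  (source Sf1 imposes f)
b1 →J1  (prefer integral on C1)
b2 →R1  (0-jn J1 has e-setter on 1)
b3 →R2  (J1: bond 1 brought effort, rest push out)
b4 →I1  (J1: bond 1 brought effort, rest push out)

β0 |Sf1
β1 |J1
β2 |R1
β3 |R2
β4 |I1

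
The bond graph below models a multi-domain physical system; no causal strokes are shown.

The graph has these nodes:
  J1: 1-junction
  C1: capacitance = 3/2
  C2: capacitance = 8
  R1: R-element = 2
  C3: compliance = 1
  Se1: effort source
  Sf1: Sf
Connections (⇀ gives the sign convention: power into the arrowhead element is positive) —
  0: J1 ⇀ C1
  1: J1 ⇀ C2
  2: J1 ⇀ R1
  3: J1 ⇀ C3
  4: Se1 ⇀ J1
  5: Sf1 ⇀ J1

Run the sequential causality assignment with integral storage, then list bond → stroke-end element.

#0 |J1
#1 |J1
#2 |J1
#3 |J1
#4 |J1
#5 |Sf1

b4 |J1  (Se1 (Se) sets effort on bond)
b5 |Sf1  (Sf1 fixes flow; stroke at Sf1)
b0 |J1  (1-jn J1 has f-setter on 5)
b1 |J1  (1-jn J1 has f-setter on 5)
b2 |J1  (J1 flow already set via bond 5)
b3 |J1  (J1: bond 5 brought flow, rest push out)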